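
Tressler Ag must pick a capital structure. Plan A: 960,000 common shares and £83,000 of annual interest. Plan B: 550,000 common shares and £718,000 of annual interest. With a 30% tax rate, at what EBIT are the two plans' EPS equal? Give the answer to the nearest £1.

£1,569,829

Set EPS_A = EPS_B: (EBIT − £83,000)(1 − 0.30) ÷ 960,000 = (EBIT − £718,000)(1 − 0.30) ÷ 550,000.
The (1 − t) factor cancels: (EBIT − 83,000) × 550,000 = (EBIT − 718,000) × 960,000.
EBIT × (960,000 − 550,000) = 718,000 × 960,000 − 83,000 × 550,000 = 643,630,000,000, so EBIT = 643,630,000,000 ÷ 410,000 = 1,569,829.27.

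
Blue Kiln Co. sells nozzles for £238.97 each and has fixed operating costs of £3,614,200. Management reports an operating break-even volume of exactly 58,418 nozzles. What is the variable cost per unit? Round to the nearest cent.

£177.10

Contribution per unit must be FC / Q = £3,614,200 / 58,418 = £61.8679.
Variable cost per unit = £238.97 − £61.8679 = £177.10.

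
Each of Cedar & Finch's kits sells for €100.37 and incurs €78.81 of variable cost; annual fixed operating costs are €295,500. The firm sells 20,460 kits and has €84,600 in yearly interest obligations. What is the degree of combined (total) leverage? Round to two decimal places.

At 20,460 units, contribution = 20,460 × €21.56 = €441,117.60.
Subtracting fixed costs: EBIT = €441,117.60 − €295,500 = €145,617.60. Interest = €84,600.00, so EBIT − I = €61,017.60.
DCL = contribution ÷ (EBIT − I) = €441,117.60 ÷ €61,017.60 = 7.2294.

7.23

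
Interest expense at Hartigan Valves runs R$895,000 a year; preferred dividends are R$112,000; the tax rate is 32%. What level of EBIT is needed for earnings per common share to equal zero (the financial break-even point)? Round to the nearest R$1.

R$1,059,706

Grossing the preferred dividend up to pre-tax terms: R$112,000 / (1 − 0.32) = R$164,705.88.
EPS = 0 when EBIT covers interest plus the pre-tax preferred burden: R$895,000 + R$164,705.88 = R$1,059,705.88.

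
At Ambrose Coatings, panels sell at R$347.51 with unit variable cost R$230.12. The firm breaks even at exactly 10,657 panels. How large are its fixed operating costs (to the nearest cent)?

Contribution margin per unit = R$347.51 − R$230.12 = R$117.39.
Since BE = FC / CM, FC = 10,657 × R$117.39 = R$1,251,025.23.

R$1,251,025.23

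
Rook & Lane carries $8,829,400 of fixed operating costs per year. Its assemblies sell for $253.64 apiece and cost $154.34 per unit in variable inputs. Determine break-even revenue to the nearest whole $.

$22,552,759

Contribution margin per unit = $253.64 − $154.34 = $99.30, a CM ratio of $99.30 ÷ $253.64 = 0.3915.
Break-even sales = FC ÷ CM ratio = $8,829,400 × $253.64 / $99.30 = $22,552,759.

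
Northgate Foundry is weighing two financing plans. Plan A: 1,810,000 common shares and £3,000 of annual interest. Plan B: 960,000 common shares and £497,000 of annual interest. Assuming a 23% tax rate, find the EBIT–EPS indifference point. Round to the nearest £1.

At indifference, (EBIT − 3,000)(1 − t)/1,810,000 = (EBIT − 497,000)(1 − t)/960,000.
Cancelling (1 − t) and cross-multiplying: 960,000·(EBIT − 3,000) = 1,810,000·(EBIT − 497,000).
Solving, EBIT = (497,000·1,810,000 − 3,000·960,000) / (1,810,000 − 960,000) = 896,690,000,000 / 850,000 = 1,054,929.41.

£1,054,929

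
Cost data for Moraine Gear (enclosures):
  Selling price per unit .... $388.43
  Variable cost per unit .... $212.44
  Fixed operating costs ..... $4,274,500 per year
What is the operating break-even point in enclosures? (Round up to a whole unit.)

24,289 enclosures

Unit CM = price − variable cost = $388.43 − $212.44 = $175.99.
Units to break even: $4,274,500 ÷ $175.99 = 24,288.31, rounded up to 24,289.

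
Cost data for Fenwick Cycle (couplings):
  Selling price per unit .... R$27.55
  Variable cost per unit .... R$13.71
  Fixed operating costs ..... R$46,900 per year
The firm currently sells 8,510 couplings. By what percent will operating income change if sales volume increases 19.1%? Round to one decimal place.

+31.7%

Contribution at this volume is 8,510 × R$13.84 = R$117,778.40.
EBIT = R$117,778.40 − R$46,900 = R$70,878.40.
Degree of operating leverage = R$117,778.40 / R$70,878.40 = 1.6617.
So EBIT moves 1.6617 × (+19.1%) = +31.7%.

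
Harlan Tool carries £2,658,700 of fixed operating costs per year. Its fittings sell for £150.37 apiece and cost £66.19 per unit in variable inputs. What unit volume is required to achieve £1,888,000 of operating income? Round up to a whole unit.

Unit CM = price − variable cost = £150.37 − £66.19 = £84.18.
Required volume = (fixed costs + target profit) ÷ CM = (£2,658,700 + £1,888,000) ÷ £84.18 = 54,011.64, so 54,012 fittings.

54,012 fittings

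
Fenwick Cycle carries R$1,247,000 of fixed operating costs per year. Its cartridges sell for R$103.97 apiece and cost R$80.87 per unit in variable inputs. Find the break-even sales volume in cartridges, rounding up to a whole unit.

53,983 cartridges

Unit CM = price − variable cost = R$103.97 − R$80.87 = R$23.10.
Units to break even: R$1,247,000 ÷ R$23.10 = 53,982.68, rounded up to 53,983.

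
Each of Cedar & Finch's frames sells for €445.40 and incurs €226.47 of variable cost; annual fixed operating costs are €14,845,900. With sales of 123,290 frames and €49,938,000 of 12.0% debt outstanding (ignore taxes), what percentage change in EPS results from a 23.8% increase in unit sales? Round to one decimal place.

Contribution at this volume is 123,290 × €218.93 = €26,991,879.70.
EBIT = €26,991,879.70 − €14,845,900 = €12,145,979.70.
After interest of €5,992,560.00, pre-tax earnings = €6,153,419.70.
DCL = total CM / (EBIT − I) = €26,991,879.70 / €6,153,419.70 = 4.3865.
%ΔEPS = DCL × %ΔSales = 4.3865 × +23.8% = +104.4%.

+104.4%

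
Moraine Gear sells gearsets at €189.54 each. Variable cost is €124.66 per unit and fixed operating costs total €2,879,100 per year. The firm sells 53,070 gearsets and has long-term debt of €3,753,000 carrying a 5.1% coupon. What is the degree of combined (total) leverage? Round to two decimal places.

At 53,070 units, contribution = 53,070 × €64.88 = €3,443,181.60.
EBIT = €3,443,181.60 − €2,879,100 = €564,081.60. Interest = €191,403.00, so EBIT − I = €372,678.60.
Degree of total leverage = total CM / (EBIT − interest) = €3,443,181.60 / €372,678.60 = 9.2390.

9.24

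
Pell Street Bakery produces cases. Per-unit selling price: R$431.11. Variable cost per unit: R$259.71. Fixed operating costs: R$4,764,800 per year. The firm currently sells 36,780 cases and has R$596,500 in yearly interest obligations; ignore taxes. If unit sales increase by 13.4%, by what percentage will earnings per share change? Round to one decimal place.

+89.6%

Total contribution margin = 36,780 × R$171.40 = R$6,304,092.00.
Subtracting fixed costs: EBIT = R$6,304,092.00 − R$4,764,800 = R$1,539,292.00.
After interest of R$596,500.00, pre-tax earnings = R$942,792.00.
Degree of combined leverage = contribution ÷ (EBIT − I) = R$6,304,092.00 ÷ R$942,792.00 = 6.6866.
EPS therefore changes by 6.6866 × (+13.4%) = +89.6%.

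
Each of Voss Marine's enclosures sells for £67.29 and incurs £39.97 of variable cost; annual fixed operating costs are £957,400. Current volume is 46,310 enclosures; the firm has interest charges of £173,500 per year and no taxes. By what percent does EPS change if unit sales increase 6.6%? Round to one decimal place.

+62.2%

At 46,310 units, contribution = 46,310 × £27.32 = £1,265,189.20.
Operating income = contribution − fixed costs = £1,265,189.20 − £957,400 = £307,789.20.
After interest of £173,500.00, pre-tax earnings = £134,289.20.
Degree of combined leverage = contribution ÷ (EBIT − I) = £1,265,189.20 ÷ £134,289.20 = 9.4214.
%ΔEPS = DCL × %ΔSales = 9.4214 × +6.6% = +62.2%.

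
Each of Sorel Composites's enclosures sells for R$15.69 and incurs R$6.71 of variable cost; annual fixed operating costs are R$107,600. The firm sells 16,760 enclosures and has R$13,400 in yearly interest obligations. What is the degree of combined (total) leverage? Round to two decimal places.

Total contribution margin = 16,760 × R$8.98 = R$150,504.80.
Subtracting fixed costs: EBIT = R$150,504.80 − R$107,600 = R$42,904.80. Interest = R$13,400.00, so EBIT − I = R$29,504.80.
DCL = contribution ÷ (EBIT − I) = R$150,504.80 ÷ R$29,504.80 = 5.1010.

5.10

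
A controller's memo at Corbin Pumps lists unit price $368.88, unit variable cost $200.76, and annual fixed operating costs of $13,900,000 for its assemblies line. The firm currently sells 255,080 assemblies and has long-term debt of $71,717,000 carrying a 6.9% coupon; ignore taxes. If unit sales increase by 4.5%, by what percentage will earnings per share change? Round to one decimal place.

Contribution at this volume is 255,080 × $168.12 = $42,884,049.60.
Operating income = contribution − fixed costs = $42,884,049.60 − $13,900,000 = $28,984,049.60.
After interest of $4,948,473.00, pre-tax earnings = $24,035,576.60.
DCL = total CM / (EBIT − I) = $42,884,049.60 / $24,035,576.60 = 1.7842.
%ΔEPS = DCL × %ΔSales = 1.7842 × +4.5% = +8.0%.

+8.0%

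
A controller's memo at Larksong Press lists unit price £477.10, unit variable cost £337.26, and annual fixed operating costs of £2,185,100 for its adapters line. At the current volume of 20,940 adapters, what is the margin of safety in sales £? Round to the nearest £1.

Contribution margin per unit = £477.10 − £337.26 = £139.84. Break-even units = £2,185,100 ÷ £139.84 = 15,625.72; break-even revenue = 15,625.72 × £477.10 = £7,455,028.68.
Current sales = 20,940 × £477.10 = £9,990,474.00.
Margin of safety = £9,990,474.00 − £7,455,028.68 = £2,535,445.

£2,535,445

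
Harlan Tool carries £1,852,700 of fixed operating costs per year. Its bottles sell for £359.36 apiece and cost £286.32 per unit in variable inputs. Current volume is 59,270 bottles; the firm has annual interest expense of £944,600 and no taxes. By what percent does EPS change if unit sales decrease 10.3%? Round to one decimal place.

Contribution at this volume is 59,270 × £73.04 = £4,329,080.80.
Operating income = contribution − fixed costs = £4,329,080.80 − £1,852,700 = £2,476,380.80.
Interest = £944,600.00, so EBIT − I = £1,531,780.80.
Degree of combined leverage = contribution ÷ (EBIT − I) = £4,329,080.80 ÷ £1,531,780.80 = 2.8262.
%ΔEPS = DCL × %ΔSales = 2.8262 × -10.3% = -29.1%.

-29.1%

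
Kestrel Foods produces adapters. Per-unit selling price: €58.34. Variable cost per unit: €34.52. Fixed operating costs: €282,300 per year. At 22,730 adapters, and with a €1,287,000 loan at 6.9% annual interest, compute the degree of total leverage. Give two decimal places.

Contribution at this volume is 22,730 × €23.82 = €541,428.60.
Operating income = contribution − fixed costs = €541,428.60 − €282,300 = €259,128.60. Interest = €88,803.00.
DOL = €541,428.60 ÷ €259,128.60 = 2.0894; DFL = €259,128.60 ÷ €170,325.60 = 1.5214.
Combined leverage = 2.0894 × 1.5214 = 3.1788.

3.18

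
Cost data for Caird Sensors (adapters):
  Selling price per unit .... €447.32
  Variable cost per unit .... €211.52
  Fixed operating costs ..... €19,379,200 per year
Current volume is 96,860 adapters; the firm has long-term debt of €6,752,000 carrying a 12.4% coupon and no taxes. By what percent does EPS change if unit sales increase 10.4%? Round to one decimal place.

At 96,860 units, contribution = 96,860 × €235.80 = €22,839,588.00.
Subtracting fixed costs: EBIT = €22,839,588.00 − €19,379,200 = €3,460,388.00.
Interest = €837,248.00, so EBIT − I = €2,623,140.00.
Degree of combined leverage = contribution ÷ (EBIT − I) = €22,839,588.00 ÷ €2,623,140.00 = 8.7070.
%ΔEPS = DCL × %ΔSales = 8.7070 × +10.4% = +90.6%.

+90.6%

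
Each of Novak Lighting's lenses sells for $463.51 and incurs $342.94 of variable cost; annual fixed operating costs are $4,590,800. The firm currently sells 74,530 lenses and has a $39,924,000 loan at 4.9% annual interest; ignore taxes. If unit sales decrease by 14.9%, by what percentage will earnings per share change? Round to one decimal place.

At 74,530 units, contribution = 74,530 × $120.57 = $8,986,082.10.
Subtracting fixed costs: EBIT = $8,986,082.10 − $4,590,800 = $4,395,282.10.
Interest = $1,956,276.00, so EBIT − I = $2,439,006.10.
DCL = total CM / (EBIT − I) = $8,986,082.10 / $2,439,006.10 = 3.6843.
EPS therefore changes by 3.6843 × (-14.9%) = -54.9%.

-54.9%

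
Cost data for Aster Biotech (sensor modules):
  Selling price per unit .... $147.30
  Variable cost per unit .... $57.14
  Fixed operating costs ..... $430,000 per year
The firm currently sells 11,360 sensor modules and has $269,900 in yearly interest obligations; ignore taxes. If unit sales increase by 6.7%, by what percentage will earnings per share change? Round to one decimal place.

Total contribution margin = 11,360 × $90.16 = $1,024,217.60.
Operating income = contribution − fixed costs = $1,024,217.60 − $430,000 = $594,217.60.
After interest of $269,900.00, pre-tax earnings = $324,317.60.
DCL = total CM / (EBIT − I) = $1,024,217.60 / $324,317.60 = 3.1581.
EPS therefore changes by 3.1581 × (+6.7%) = +21.2%.

+21.2%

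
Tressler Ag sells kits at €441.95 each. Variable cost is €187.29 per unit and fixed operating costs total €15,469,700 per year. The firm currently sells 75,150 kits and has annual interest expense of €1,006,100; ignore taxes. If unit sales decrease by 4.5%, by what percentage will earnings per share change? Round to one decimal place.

Contribution at this volume is 75,150 × €254.66 = €19,137,699.00.
Subtracting fixed costs: EBIT = €19,137,699.00 − €15,469,700 = €3,667,999.00.
After interest of €1,006,100.00, pre-tax earnings = €2,661,899.00.
Degree of combined leverage = contribution ÷ (EBIT − I) = €19,137,699.00 ÷ €2,661,899.00 = 7.1895.
EPS therefore changes by 7.1895 × (-4.5%) = -32.4%.

-32.4%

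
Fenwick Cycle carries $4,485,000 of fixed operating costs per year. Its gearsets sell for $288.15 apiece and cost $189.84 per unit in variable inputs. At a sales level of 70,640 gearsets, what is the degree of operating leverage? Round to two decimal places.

2.82

Total contribution margin = 70,640 × $98.31 = $6,944,618.40.
EBIT = $6,944,618.40 − $4,485,000 = $2,459,618.40.
DOL = contribution ÷ EBIT = $6,944,618.40 ÷ $2,459,618.40 = 2.8235.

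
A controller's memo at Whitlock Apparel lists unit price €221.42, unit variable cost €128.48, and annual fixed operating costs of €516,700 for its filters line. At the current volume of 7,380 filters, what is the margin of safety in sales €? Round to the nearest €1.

Contribution margin per unit = €221.42 − €128.48 = €92.94. Break-even units = €516,700 ÷ €92.94 = 5,559.50; break-even revenue = 5,559.50 × €221.42 = €1,230,984.66.
Current sales = 7,380 × €221.42 = €1,634,079.60.
Margin of safety = €1,634,079.60 − €1,230,984.66 = €403,095.

€403,095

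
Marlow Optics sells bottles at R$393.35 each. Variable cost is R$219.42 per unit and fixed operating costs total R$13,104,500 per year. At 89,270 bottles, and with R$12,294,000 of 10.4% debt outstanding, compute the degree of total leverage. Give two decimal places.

Contribution at this volume is 89,270 × R$173.93 = R$15,526,731.10.
Operating income = contribution − fixed costs = R$15,526,731.10 − R$13,104,500 = R$2,422,231.10. Interest = R$1,278,576.00.
DOL = R$15,526,731.10 ÷ R$2,422,231.10 = 6.4101; DFL = R$2,422,231.10 ÷ R$1,143,655.10 = 2.1180.
Combined leverage = 6.4101 × 2.1180 = 13.5766.

13.58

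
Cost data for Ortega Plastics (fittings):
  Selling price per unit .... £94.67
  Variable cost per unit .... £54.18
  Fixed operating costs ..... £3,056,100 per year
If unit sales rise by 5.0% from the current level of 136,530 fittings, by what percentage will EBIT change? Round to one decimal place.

At 136,530 units, contribution = 136,530 × £40.49 = £5,528,099.70.
Subtracting fixed costs: EBIT = £5,528,099.70 − £3,056,100 = £2,471,999.70.
So DOL = total CM / EBIT = £5,528,099.70 / £2,471,999.70 = 2.2363.
%ΔEBIT = DOL × %ΔSales = 2.2363 × +5.0% = +11.2%.

+11.2%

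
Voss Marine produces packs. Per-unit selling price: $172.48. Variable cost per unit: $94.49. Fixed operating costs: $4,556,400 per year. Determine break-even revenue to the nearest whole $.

CM per unit = $172.48 − $94.49 = $77.99; CM ratio = $77.99 / $172.48 = 0.4522.
Break-even revenue = fixed costs × price ÷ CM = $4,556,400 × $172.48 ÷ $77.99 = $10,076,777.

$10,076,777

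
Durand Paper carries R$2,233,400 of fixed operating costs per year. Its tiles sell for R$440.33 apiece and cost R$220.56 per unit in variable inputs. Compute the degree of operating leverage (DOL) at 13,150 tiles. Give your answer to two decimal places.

At 13,150 units, contribution = 13,150 × R$219.77 = R$2,889,975.50.
Operating income = contribution − fixed costs = R$2,889,975.50 − R$2,233,400 = R$656,575.50.
DOL = contribution ÷ EBIT = R$2,889,975.50 ÷ R$656,575.50 = 4.4016.

4.40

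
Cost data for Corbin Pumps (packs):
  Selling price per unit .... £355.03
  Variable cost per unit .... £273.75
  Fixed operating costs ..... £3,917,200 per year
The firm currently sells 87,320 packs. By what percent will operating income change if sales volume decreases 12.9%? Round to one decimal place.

Total contribution margin = 87,320 × £81.28 = £7,097,369.60.
Subtracting fixed costs: EBIT = £7,097,369.60 − £3,917,200 = £3,180,169.60.
So DOL = total CM / EBIT = £7,097,369.60 / £3,180,169.60 = 2.2318.
Operating income changes by 2.2318 × -12.9% = -28.8%.

-28.8%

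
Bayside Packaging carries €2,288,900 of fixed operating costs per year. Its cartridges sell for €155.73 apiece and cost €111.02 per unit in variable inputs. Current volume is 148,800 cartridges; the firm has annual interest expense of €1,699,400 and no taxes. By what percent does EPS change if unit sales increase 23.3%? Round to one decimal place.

Contribution at this volume is 148,800 × €44.71 = €6,652,848.00.
EBIT = €6,652,848.00 − €2,288,900 = €4,363,948.00.
Interest = €1,699,400.00, so EBIT − I = €2,664,548.00.
Degree of combined leverage = contribution ÷ (EBIT − I) = €6,652,848.00 ÷ €2,664,548.00 = 2.4968.
EPS therefore changes by 2.4968 × (+23.3%) = +58.2%.

+58.2%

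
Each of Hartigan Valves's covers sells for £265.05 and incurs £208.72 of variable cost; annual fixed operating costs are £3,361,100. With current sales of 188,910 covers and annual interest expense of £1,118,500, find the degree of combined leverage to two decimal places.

1.73

Total contribution margin = 188,910 × £56.33 = £10,641,300.30.
EBIT = £10,641,300.30 − £3,361,100 = £7,280,200.30. Interest = £1,118,500.00.
DOL = £10,641,300.30 ÷ £7,280,200.30 = 1.4617; DFL = £7,280,200.30 ÷ £6,161,700.30 = 1.1815.
DCL = DOL × DFL = 1.4617 × 1.1815 = 1.7270.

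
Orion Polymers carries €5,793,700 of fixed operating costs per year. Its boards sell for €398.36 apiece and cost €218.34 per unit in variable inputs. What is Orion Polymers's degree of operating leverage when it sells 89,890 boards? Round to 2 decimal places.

1.56

At 89,890 units, contribution = 89,890 × €180.02 = €16,181,997.80.
Subtracting fixed costs: EBIT = €16,181,997.80 − €5,793,700 = €10,388,297.80.
So DOL = total CM / EBIT = €16,181,997.80 / €10,388,297.80 = 1.5577.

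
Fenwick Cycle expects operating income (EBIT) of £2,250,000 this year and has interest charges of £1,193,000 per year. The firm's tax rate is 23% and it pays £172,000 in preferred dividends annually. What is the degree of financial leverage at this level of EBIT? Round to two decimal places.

2.70

Interest = £1,193,000.00.
Pre-tax preferred-dividend burden = £172,000 ÷ (1 − 0.23) = £223,376.62.
DFL = EBIT ÷ [EBIT − I − D_p/(1−t)] = £2,250,000 ÷ [£2,250,000 − £1,193,000.00 − £223,376.62] = £2,250,000 ÷ £833,623.38 = 2.6991.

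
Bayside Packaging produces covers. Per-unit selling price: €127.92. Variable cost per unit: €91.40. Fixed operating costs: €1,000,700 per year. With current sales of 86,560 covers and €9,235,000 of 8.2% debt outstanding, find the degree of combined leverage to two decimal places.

At 86,560 units, contribution = 86,560 × €36.52 = €3,161,171.20.
EBIT = €3,161,171.20 − €1,000,700 = €2,160,471.20. Interest = €757,270.00, so EBIT − I = €1,403,201.20.
DCL = contribution ÷ (EBIT − I) = €3,161,171.20 ÷ €1,403,201.20 = 2.2528.

2.25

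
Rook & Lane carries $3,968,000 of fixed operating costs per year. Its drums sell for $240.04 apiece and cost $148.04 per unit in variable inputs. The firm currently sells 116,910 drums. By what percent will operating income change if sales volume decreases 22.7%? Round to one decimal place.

-36.0%

At 116,910 units, contribution = 116,910 × $92.00 = $10,755,720.00.
Subtracting fixed costs: EBIT = $10,755,720.00 − $3,968,000 = $6,787,720.00.
So DOL = total CM / EBIT = $10,755,720.00 / $6,787,720.00 = 1.5846.
%ΔEBIT = DOL × %ΔSales = 1.5846 × -22.7% = -36.0%.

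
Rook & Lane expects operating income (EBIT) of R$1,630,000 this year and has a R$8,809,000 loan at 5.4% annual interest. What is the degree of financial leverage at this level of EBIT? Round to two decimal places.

1.41

Interest = R$475,686.00.
Degree of financial leverage = EBIT / (EBIT − interest) = R$1,630,000 / R$1,154,314.00 = 1.4121.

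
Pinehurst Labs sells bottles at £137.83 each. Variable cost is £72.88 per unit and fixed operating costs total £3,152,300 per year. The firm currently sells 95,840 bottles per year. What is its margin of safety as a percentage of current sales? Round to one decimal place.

49.4%

Unit CM = price − variable cost = £137.83 − £72.88 = £64.95. Break-even units = £3,152,300 ÷ £64.95 = 48,534.26; break-even revenue = 48,534.26 × £137.83 = £6,689,476.66.
Current sales = 95,840 × £137.83 = £13,209,627.20.
Margin of safety = (£13,209,627.20 − £6,689,476.66) ÷ £13,209,627.20 = 49.4%.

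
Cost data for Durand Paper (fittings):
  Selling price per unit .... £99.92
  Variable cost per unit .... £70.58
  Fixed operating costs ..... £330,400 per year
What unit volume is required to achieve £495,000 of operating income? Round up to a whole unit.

28,133 fittings

Unit CM = price − variable cost = £99.92 − £70.58 = £29.34.
Need Q such that Q × £29.34 − £330,400 = £495,000, i.e. Q = £825,400 / £29.34 = 28,132.24 → 28,133.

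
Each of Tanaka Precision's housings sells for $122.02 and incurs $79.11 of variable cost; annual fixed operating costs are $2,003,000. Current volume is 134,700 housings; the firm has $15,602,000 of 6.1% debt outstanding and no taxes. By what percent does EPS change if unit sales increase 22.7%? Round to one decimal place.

+46.4%

Contribution at this volume is 134,700 × $42.91 = $5,779,977.00.
Subtracting fixed costs: EBIT = $5,779,977.00 − $2,003,000 = $3,776,977.00.
After interest of $951,722.00, pre-tax earnings = $2,825,255.00.
Degree of combined leverage = contribution ÷ (EBIT − I) = $5,779,977.00 ÷ $2,825,255.00 = 2.0458.
%ΔEPS = DCL × %ΔSales = 2.0458 × +22.7% = +46.4%.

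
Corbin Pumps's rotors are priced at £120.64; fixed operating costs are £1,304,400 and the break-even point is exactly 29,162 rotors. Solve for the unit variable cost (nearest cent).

Contribution per unit must be FC / Q = £1,304,400 / 29,162 = £44.7294.
Hence VC = price − CM = £120.64 − £44.7294 = £75.91.

£75.91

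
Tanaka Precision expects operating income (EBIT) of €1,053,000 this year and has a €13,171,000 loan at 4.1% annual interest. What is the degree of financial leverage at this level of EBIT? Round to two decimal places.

Interest = €540,011.00.
DFL = EBIT ÷ (EBIT − I) = €1,053,000 ÷ (€1,053,000 − €540,011.00) = €1,053,000 ÷ €512,989.00 = 2.0527.

2.05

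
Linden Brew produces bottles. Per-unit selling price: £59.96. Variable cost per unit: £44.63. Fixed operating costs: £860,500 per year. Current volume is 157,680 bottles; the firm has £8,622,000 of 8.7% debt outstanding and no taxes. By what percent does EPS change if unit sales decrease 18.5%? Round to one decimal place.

At 157,680 units, contribution = 157,680 × £15.33 = £2,417,234.40.
Operating income = contribution − fixed costs = £2,417,234.40 − £860,500 = £1,556,734.40.
After interest of £750,114.00, pre-tax earnings = £806,620.40.
DCL = total CM / (EBIT − I) = £2,417,234.40 / £806,620.40 = 2.9967.
%ΔEPS = DCL × %ΔSales = 2.9967 × -18.5% = -55.4%.

-55.4%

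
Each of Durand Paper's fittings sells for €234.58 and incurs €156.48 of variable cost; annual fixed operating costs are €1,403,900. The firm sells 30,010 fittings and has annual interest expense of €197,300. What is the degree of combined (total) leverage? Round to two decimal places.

At 30,010 units, contribution = 30,010 × €78.10 = €2,343,781.00.
EBIT = €2,343,781.00 − €1,403,900 = €939,881.00. Interest = €197,300.00, so EBIT − I = €742,581.00.
Degree of total leverage = total CM / (EBIT − interest) = €2,343,781.00 / €742,581.00 = 3.1563.

3.16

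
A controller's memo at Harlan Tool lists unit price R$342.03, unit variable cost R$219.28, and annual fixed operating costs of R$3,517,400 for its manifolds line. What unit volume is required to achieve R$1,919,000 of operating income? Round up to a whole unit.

44,289 manifolds

Contribution margin per unit = R$342.03 − R$219.28 = R$122.75.
Required volume = (fixed costs + target profit) ÷ CM = (R$3,517,400 + R$1,919,000) ÷ R$122.75 = 44,288.39, so 44,289 manifolds.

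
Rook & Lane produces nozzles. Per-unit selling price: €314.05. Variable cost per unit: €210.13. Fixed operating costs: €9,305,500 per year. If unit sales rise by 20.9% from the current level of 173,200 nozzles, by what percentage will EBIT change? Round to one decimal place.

Contribution at this volume is 173,200 × €103.92 = €17,998,944.00.
Subtracting fixed costs: EBIT = €17,998,944.00 − €9,305,500 = €8,693,444.00.
So DOL = total CM / EBIT = €17,998,944.00 / €8,693,444.00 = 2.0704.
So EBIT moves 2.0704 × (+20.9%) = +43.3%.

+43.3%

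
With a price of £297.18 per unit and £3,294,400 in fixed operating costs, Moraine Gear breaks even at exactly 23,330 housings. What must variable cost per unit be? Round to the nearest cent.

£155.97

At break-even, FC = Q × (P − VC), so P − VC = £3,294,400 ÷ 23,330 = £141.2087.
Variable cost per unit = £297.18 − £141.2087 = £155.97.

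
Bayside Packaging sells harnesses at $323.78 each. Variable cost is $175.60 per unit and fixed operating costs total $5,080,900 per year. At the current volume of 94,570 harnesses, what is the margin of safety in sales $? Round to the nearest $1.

$19,517,878

Contribution margin per unit = $323.78 − $175.60 = $148.18. Break-even units = $5,080,900 ÷ $148.18 = 34,288.70; break-even revenue = 34,288.70 × $323.78 = $11,101,996.23.
Current sales = 94,570 × $323.78 = $30,619,874.60.
Margin of safety = $30,619,874.60 − $11,101,996.23 = $19,517,878.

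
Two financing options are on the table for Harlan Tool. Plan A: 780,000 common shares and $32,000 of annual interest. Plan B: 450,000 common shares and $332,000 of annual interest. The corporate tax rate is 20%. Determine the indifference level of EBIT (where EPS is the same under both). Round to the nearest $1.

$741,091

At indifference, (EBIT − 32,000)(1 − t)/780,000 = (EBIT − 332,000)(1 − t)/450,000.
The (1 − t) factor cancels: (EBIT − 32,000) × 450,000 = (EBIT − 332,000) × 780,000.
Solving, EBIT = (332,000·780,000 − 32,000·450,000) / (780,000 − 450,000) = 244,560,000,000 / 330,000 = 741,090.91.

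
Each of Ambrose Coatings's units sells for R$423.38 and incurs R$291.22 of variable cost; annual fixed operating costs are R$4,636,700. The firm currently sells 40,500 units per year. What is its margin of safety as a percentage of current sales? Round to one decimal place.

Unit CM = price − variable cost = R$423.38 − R$291.22 = R$132.16. Break-even units = R$4,636,700 ÷ R$132.16 = 35,083.99; break-even revenue = 35,083.99 × R$423.38 = R$14,853,859.31.
Actual sales revenue = 40,500 × R$423.38 = R$17,146,890.00.
Margin of safety = (R$17,146,890.00 − R$14,853,859.31) ÷ R$17,146,890.00 = 13.4%.

13.4%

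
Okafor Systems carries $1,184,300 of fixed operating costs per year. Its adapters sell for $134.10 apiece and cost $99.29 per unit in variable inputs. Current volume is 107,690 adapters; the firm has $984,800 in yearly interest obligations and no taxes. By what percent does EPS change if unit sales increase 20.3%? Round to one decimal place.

+48.2%

At 107,690 units, contribution = 107,690 × $34.81 = $3,748,688.90.
Operating income = contribution − fixed costs = $3,748,688.90 − $1,184,300 = $2,564,388.90.
After interest of $984,800.00, pre-tax earnings = $1,579,588.90.
DCL = total CM / (EBIT − I) = $3,748,688.90 / $1,579,588.90 = 2.3732.
%ΔEPS = DCL × %ΔSales = 2.3732 × +20.3% = +48.2%.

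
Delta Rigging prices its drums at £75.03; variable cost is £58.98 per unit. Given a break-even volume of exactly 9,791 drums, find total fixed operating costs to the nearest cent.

Each unit contributes £75.03 − £58.98 = £16.05.
Since BE = FC / CM, FC = 9,791 × £16.05 = £157,145.55.

£157,145.55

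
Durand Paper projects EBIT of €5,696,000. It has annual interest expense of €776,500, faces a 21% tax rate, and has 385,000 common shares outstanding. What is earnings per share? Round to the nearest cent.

€10.09

Interest = €776,500.00, so EBT = €5,696,000 − €776,500.00 = €4,919,500.00.
Net income = €4,919,500.00 × (1 − 0.21) = €3,886,405.00.
Per share: €3,886,405.00 / 385,000 shares = €10.09.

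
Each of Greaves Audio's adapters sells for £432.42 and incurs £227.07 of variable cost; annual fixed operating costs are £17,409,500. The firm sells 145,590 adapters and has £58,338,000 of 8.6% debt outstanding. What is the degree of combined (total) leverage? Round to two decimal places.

4.00

At 145,590 units, contribution = 145,590 × £205.35 = £29,896,906.50.
Subtracting fixed costs: EBIT = £29,896,906.50 − £17,409,500 = £12,487,406.50. Interest = £5,017,068.00.
DOL = £29,896,906.50 ÷ £12,487,406.50 = 2.3942; DFL = £12,487,406.50 ÷ £7,470,338.50 = 1.6716.
Combined leverage = 2.3942 × 1.6716 = 4.0021.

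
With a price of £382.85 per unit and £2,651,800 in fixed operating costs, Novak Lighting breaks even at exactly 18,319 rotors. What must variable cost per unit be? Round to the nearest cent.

£238.09

At break-even, FC = Q × (P − VC), so P − VC = £2,651,800 ÷ 18,319 = £144.7568.
Hence VC = price − CM = £382.85 − £144.7568 = £238.09.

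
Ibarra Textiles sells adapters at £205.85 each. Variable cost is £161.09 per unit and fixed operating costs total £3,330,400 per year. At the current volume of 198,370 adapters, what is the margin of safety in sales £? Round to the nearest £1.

£25,518,047

Each unit contributes £205.85 − £161.09 = £44.76. Break-even units = £3,330,400 ÷ £44.76 = 74,405.72; break-even revenue = 74,405.72 × £205.85 = £15,316,417.34.
Current sales = 198,370 × £205.85 = £40,834,464.50.
Margin of safety = £40,834,464.50 − £15,316,417.34 = £25,518,047.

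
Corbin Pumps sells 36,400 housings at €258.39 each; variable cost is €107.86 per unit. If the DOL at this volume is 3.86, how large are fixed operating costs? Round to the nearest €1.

Contribution at this volume is 36,400 × €150.53 = €5,479,292.00.
DOL = contribution / EBIT, so EBIT = €5,479,292.00 / 3.86 = €1,419,505.70.
Fixed costs = CM − EBIT = €5,479,292.00 − €1,419,505.70 = €4,059,786.

€4,059,786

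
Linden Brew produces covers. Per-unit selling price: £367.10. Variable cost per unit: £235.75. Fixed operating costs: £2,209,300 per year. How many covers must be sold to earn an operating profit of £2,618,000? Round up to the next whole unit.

36,752 covers

Contribution margin per unit = £367.10 − £235.75 = £131.35.
Need Q such that Q × £131.35 − £2,209,300 = £2,618,000, i.e. Q = £4,827,300 / £131.35 = 36,751.43 → 36,752.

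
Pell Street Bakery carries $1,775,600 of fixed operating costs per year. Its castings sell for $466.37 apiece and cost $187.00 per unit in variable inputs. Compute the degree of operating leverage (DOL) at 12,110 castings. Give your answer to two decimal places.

Contribution at this volume is 12,110 × $279.37 = $3,383,170.70.
Operating income = contribution − fixed costs = $3,383,170.70 − $1,775,600 = $1,607,570.70.
DOL = contribution ÷ EBIT = $3,383,170.70 ÷ $1,607,570.70 = 2.1045.

2.10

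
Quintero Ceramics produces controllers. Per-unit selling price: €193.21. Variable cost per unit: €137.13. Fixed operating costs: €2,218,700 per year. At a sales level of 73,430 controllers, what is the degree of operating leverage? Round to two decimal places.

2.17

Contribution at this volume is 73,430 × €56.08 = €4,117,954.40.
Operating income = contribution − fixed costs = €4,117,954.40 − €2,218,700 = €1,899,254.40.
So DOL = total CM / EBIT = €4,117,954.40 / €1,899,254.40 = 2.1682.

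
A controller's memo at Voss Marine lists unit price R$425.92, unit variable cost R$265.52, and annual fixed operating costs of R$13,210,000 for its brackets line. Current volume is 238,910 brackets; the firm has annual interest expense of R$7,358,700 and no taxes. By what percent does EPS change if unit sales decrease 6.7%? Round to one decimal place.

Total contribution margin = 238,910 × R$160.40 = R$38,321,164.00.
Operating income = contribution − fixed costs = R$38,321,164.00 − R$13,210,000 = R$25,111,164.00.
After interest of R$7,358,700.00, pre-tax earnings = R$17,752,464.00.
Degree of combined leverage = contribution ÷ (EBIT − I) = R$38,321,164.00 ÷ R$17,752,464.00 = 2.1586.
EPS therefore changes by 2.1586 × (-6.7%) = -14.5%.

-14.5%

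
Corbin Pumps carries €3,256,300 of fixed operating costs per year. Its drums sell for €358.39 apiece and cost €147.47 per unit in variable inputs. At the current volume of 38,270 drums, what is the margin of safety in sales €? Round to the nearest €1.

Each unit contributes €358.39 − €147.47 = €210.92. Break-even units = €3,256,300 ÷ €210.92 = 15,438.55; break-even revenue = 15,438.55 × €358.39 = €5,533,023.69.
Actual sales revenue = 38,270 × €358.39 = €13,715,585.30.
Margin of safety = €13,715,585.30 − €5,533,023.69 = €8,182,562.

€8,182,562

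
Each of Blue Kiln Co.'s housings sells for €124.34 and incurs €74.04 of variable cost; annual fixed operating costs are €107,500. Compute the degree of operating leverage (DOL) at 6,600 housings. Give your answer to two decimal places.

1.48

Total contribution margin = 6,600 × €50.30 = €331,980.00.
Subtracting fixed costs: EBIT = €331,980.00 − €107,500 = €224,480.00.
Degree of operating leverage = €331,980.00 / €224,480.00 = 1.4789.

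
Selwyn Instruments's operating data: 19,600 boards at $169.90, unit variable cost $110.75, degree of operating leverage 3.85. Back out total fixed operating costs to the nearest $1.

$858,213

Contribution at this volume is 19,600 × $59.15 = $1,159,340.00.
DOL = contribution / EBIT, so EBIT = $1,159,340.00 / 3.85 = $301,127.27.
And FC = contribution − EBIT = $1,159,340.00 − $301,127.27 = $858,213.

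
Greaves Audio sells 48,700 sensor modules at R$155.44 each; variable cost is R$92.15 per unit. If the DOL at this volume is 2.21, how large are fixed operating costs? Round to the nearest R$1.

R$1,687,552

Contribution at this volume is 48,700 × R$63.29 = R$3,082,223.00.
Since DOL = CM ÷ EBIT, EBIT = R$3,082,223.00 ÷ 2.21 = R$1,394,671.04.
And FC = contribution − EBIT = R$3,082,223.00 − R$1,394,671.04 = R$1,687,552.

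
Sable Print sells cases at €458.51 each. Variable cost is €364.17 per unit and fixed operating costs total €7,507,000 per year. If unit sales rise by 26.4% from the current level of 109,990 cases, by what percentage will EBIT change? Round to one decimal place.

+95.5%

Contribution at this volume is 109,990 × €94.34 = €10,376,456.60.
EBIT = €10,376,456.60 − €7,507,000 = €2,869,456.60.
Degree of operating leverage = €10,376,456.60 / €2,869,456.60 = 3.6162.
Operating income changes by 3.6162 × +26.4% = +95.5%.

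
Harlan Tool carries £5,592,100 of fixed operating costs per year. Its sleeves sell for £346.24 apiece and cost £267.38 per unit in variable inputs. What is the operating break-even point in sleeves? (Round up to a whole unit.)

Contribution margin per unit = £346.24 − £267.38 = £78.86.
Break-even volume = fixed costs ÷ CM per unit = £5,592,100 ÷ £78.86 = 70,911.74, so 70,912 sleeves.

70,912 sleeves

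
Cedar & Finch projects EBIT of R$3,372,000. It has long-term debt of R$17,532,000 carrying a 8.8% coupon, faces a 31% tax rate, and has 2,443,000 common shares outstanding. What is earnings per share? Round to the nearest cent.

R$0.52

Pre-tax income = R$3,372,000 − R$1,542,816.00 = R$1,829,184.00.
Net income = R$1,829,184.00 × (1 − 0.31) = R$1,262,136.96.
EPS = R$1,262,136.96 ÷ 2,443,000 = R$0.52.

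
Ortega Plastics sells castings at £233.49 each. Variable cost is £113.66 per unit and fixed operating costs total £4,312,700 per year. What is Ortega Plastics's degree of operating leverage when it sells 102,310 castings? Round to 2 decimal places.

Contribution at this volume is 102,310 × £119.83 = £12,259,807.30.
Operating income = contribution − fixed costs = £12,259,807.30 − £4,312,700 = £7,947,107.30.
So DOL = total CM / EBIT = £12,259,807.30 / £7,947,107.30 = 1.5427.

1.54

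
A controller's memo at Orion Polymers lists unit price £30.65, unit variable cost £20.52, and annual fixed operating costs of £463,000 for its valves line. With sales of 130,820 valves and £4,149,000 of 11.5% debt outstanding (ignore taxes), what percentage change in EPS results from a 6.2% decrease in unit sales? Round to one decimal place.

-21.3%

At 130,820 units, contribution = 130,820 × £10.13 = £1,325,206.60.
Operating income = contribution − fixed costs = £1,325,206.60 − £463,000 = £862,206.60.
Interest = £477,135.00, so EBIT − I = £385,071.60.
Degree of combined leverage = contribution ÷ (EBIT − I) = £1,325,206.60 ÷ £385,071.60 = 3.4415.
%ΔEPS = DCL × %ΔSales = 3.4415 × -6.2% = -21.3%.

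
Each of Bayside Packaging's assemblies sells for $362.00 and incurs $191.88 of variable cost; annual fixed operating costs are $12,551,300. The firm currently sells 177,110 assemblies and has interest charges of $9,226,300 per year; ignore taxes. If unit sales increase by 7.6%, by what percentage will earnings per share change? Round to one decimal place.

+27.4%

Contribution at this volume is 177,110 × $170.12 = $30,129,953.20.
Operating income = contribution − fixed costs = $30,129,953.20 − $12,551,300 = $17,578,653.20.
After interest of $9,226,300.00, pre-tax earnings = $8,352,353.20.
Degree of combined leverage = contribution ÷ (EBIT − I) = $30,129,953.20 ÷ $8,352,353.20 = 3.6074.
%ΔEPS = DCL × %ΔSales = 3.6074 × +7.6% = +27.4%.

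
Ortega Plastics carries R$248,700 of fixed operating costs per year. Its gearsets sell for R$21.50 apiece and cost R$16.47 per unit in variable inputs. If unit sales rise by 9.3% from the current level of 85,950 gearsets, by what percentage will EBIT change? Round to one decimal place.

At 85,950 units, contribution = 85,950 × R$5.03 = R$432,328.50.
EBIT = R$432,328.50 − R$248,700 = R$183,628.50.
So DOL = total CM / EBIT = R$432,328.50 / R$183,628.50 = 2.3544.
%ΔEBIT = DOL × %ΔSales = 2.3544 × +9.3% = +21.9%.

+21.9%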